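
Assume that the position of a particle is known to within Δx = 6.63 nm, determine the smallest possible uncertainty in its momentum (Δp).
7.953 × 10^-27 kg·m/s

Using the Heisenberg uncertainty principle:
ΔxΔp ≥ ℏ/2

The minimum uncertainty in momentum is:
Δp_min = ℏ/(2Δx)
Δp_min = (1.055e-34 J·s) / (2 × 6.630e-09 m)
Δp_min = 7.953e-27 kg·m/s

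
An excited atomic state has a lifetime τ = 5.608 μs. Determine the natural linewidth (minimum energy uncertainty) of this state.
58.685 peV

Using the energy-time uncertainty principle:
ΔEΔt ≥ ℏ/2

The lifetime τ represents the time uncertainty Δt.
The natural linewidth (minimum energy uncertainty) is:

ΔE = ℏ/(2τ)
ΔE = (1.055e-34 J·s) / (2 × 5.608e-06 s)
ΔE = 9.402e-30 J = 58.685 peV

This natural linewidth limits the precision of spectroscopic measurements.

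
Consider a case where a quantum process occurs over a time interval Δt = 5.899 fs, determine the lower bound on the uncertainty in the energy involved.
55.790 meV

Using the energy-time uncertainty principle:
ΔEΔt ≥ ℏ/2

The minimum uncertainty in energy is:
ΔE_min = ℏ/(2Δt)
ΔE_min = (1.055e-34 J·s) / (2 × 5.899e-15 s)
ΔE_min = 8.939e-21 J = 55.790 meV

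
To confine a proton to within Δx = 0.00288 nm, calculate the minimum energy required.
625.416 meV

Localizing a particle requires giving it sufficient momentum uncertainty:

1. From uncertainty principle: Δp ≥ ℏ/(2Δx)
   Δp_min = (1.055e-34 J·s) / (2 × 2.880e-12 m)
   Δp_min = 1.831e-23 kg·m/s

2. This momentum uncertainty corresponds to kinetic energy:
   KE ≈ (Δp)²/(2m) = (1.831e-23)²/(2 × 1.673e-27 kg)
   KE = 1.002e-19 J = 625.416 meV

Tighter localization requires more energy.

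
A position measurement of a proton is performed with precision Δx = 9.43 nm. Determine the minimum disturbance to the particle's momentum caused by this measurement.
5.592 × 10^-27 kg·m/s

The uncertainty principle implies that measuring position disturbs momentum:
ΔxΔp ≥ ℏ/2

When we measure position with precision Δx, we necessarily introduce a momentum uncertainty:
Δp ≥ ℏ/(2Δx)
Δp_min = (1.055e-34 J·s) / (2 × 9.430e-09 m)
Δp_min = 5.592e-27 kg·m/s

The more precisely we measure position, the greater the momentum disturbance.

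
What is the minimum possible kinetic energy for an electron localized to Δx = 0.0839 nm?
1.353 eV

Localizing a particle requires giving it sufficient momentum uncertainty:

1. From uncertainty principle: Δp ≥ ℏ/(2Δx)
   Δp_min = (1.055e-34 J·s) / (2 × 8.390e-11 m)
   Δp_min = 6.285e-25 kg·m/s

2. This momentum uncertainty corresponds to kinetic energy:
   KE ≈ (Δp)²/(2m) = (6.285e-25)²/(2 × 9.109e-31 kg)
   KE = 2.168e-19 J = 1.353 eV

Tighter localization requires more energy.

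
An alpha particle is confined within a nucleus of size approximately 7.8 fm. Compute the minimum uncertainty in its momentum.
6.760 × 10^-21 kg·m/s

Using the Heisenberg uncertainty principle:
ΔxΔp ≥ ℏ/2

With Δx ≈ L = 7.800e-15 m (the confinement size):
Δp_min = ℏ/(2Δx)
Δp_min = (1.055e-34 J·s) / (2 × 7.800e-15 m)
Δp_min = 6.760e-21 kg·m/s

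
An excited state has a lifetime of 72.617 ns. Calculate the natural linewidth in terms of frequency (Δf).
1.096 MHz

Using the energy-time uncertainty principle and E = hf:
ΔEΔt ≥ ℏ/2
hΔf·Δt ≥ ℏ/2

The minimum frequency uncertainty is:
Δf = ℏ/(2hτ) = 1/(4πτ)
Δf = 1/(4π × 7.262e-08 s)
Δf = 1.096e+06 Hz = 1.096 MHz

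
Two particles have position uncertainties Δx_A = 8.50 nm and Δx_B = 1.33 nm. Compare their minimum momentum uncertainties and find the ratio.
Particle B has the larger minimum momentum uncertainty, by a factor of 6.39.

For each particle, the minimum momentum uncertainty is Δp_min = ℏ/(2Δx):

Particle A: Δp_A = ℏ/(2×8.500e-09 m) = 6.203e-27 kg·m/s
Particle B: Δp_B = ℏ/(2×1.330e-09 m) = 3.965e-26 kg·m/s

Ratio: Δp_B/Δp_A = 6.39

Since Δp_min ∝ 1/Δx, the particle with smaller position uncertainty (B) has larger momentum uncertainty.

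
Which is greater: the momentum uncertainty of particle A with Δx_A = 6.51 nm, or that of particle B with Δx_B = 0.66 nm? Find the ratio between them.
Particle B has the larger minimum momentum uncertainty, by a factor of 9.86.

For each particle, the minimum momentum uncertainty is Δp_min = ℏ/(2Δx):

Particle A: Δp_A = ℏ/(2×6.510e-09 m) = 8.100e-27 kg·m/s
Particle B: Δp_B = ℏ/(2×6.600e-10 m) = 7.989e-26 kg·m/s

Ratio: Δp_B/Δp_A = 9.86

Since Δp_min ∝ 1/Δx, the particle with smaller position uncertainty (B) has larger momentum uncertainty.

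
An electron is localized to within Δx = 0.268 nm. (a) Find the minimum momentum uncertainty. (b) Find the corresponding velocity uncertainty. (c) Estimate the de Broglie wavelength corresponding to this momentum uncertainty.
(a) Δp_min = 1.967 × 10^-25 kg·m/s
(b) Δv_min = 215.984 km/s
(c) λ_dB = 3.368 nm

Step-by-step:

(a) From the uncertainty principle:
Δp_min = ℏ/(2Δx) = (1.055e-34 J·s)/(2 × 2.680e-10 m) = 1.967e-25 kg·m/s

(b) The velocity uncertainty:
Δv = Δp/m = (1.967e-25 kg·m/s)/(9.109e-31 kg) = 2.160e+05 m/s = 215.984 km/s

(c) The de Broglie wavelength for this momentum:
λ = h/p = (6.626e-34 J·s)/(1.967e-25 kg·m/s) = 3.368e-09 m = 3.368 nm

Note: The de Broglie wavelength is comparable to the localization size, as expected from wave-particle duality.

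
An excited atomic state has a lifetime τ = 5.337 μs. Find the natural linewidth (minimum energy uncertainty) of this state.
61.665 peV

Using the energy-time uncertainty principle:
ΔEΔt ≥ ℏ/2

The lifetime τ represents the time uncertainty Δt.
The natural linewidth (minimum energy uncertainty) is:

ΔE = ℏ/(2τ)
ΔE = (1.055e-34 J·s) / (2 × 5.337e-06 s)
ΔE = 9.880e-30 J = 61.665 peV

This natural linewidth limits the precision of spectroscopic measurements.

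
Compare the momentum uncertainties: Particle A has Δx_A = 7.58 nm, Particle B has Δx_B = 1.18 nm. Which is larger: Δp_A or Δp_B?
Particle B has the larger minimum momentum uncertainty, by a factor of 6.42.

For each particle, the minimum momentum uncertainty is Δp_min = ℏ/(2Δx):

Particle A: Δp_A = ℏ/(2×7.580e-09 m) = 6.956e-27 kg·m/s
Particle B: Δp_B = ℏ/(2×1.180e-09 m) = 4.469e-26 kg·m/s

Ratio: Δp_B/Δp_A = 6.42

Since Δp_min ∝ 1/Δx, the particle with smaller position uncertainty (B) has larger momentum uncertainty.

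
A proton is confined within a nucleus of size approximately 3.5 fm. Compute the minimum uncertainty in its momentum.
1.507 × 10^-20 kg·m/s

Using the Heisenberg uncertainty principle:
ΔxΔp ≥ ℏ/2

With Δx ≈ L = 3.500e-15 m (the confinement size):
Δp_min = ℏ/(2Δx)
Δp_min = (1.055e-34 J·s) / (2 × 3.500e-15 m)
Δp_min = 1.507e-20 kg·m/s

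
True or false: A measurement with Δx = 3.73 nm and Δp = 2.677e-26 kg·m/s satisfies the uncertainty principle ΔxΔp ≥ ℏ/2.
Yes, it satisfies the uncertainty principle.

Calculate the product ΔxΔp:
ΔxΔp = (3.730e-09 m) × (2.677e-26 kg·m/s)
ΔxΔp = 9.985e-35 J·s

Compare to the minimum allowed value ℏ/2:
ℏ/2 = 5.273e-35 J·s

Since ΔxΔp = 9.985e-35 J·s ≥ 5.273e-35 J·s = ℏ/2,
the measurement satisfies the uncertainty principle.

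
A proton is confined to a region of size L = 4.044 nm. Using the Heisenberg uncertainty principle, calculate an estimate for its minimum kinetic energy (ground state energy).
317.199 neV

Using the uncertainty principle to estimate ground state energy:

1. The position uncertainty is approximately the confinement size:
   Δx ≈ L = 4.044e-09 m

2. From ΔxΔp ≥ ℏ/2, the minimum momentum uncertainty is:
   Δp ≈ ℏ/(2L) = 1.304e-26 kg·m/s

3. The kinetic energy is approximately:
   KE ≈ (Δp)²/(2m) = (1.304e-26)²/(2 × 1.673e-27 kg)
   KE ≈ 5.082e-26 J = 317.199 neV

This is an order-of-magnitude estimate of the ground state energy.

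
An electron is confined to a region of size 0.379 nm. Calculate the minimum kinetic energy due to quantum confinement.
66.311 meV

Using the uncertainty principle:

1. Position uncertainty: Δx ≈ 3.790e-10 m
2. Minimum momentum uncertainty: Δp = ℏ/(2Δx) = 1.391e-25 kg·m/s
3. Minimum kinetic energy:
   KE = (Δp)²/(2m) = (1.391e-25)²/(2 × 9.109e-31 kg)
   KE = 1.062e-20 J = 66.311 meV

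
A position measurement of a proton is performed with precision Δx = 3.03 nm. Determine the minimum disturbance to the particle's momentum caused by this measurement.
1.740 × 10^-26 kg·m/s

The uncertainty principle implies that measuring position disturbs momentum:
ΔxΔp ≥ ℏ/2

When we measure position with precision Δx, we necessarily introduce a momentum uncertainty:
Δp ≥ ℏ/(2Δx)
Δp_min = (1.055e-34 J·s) / (2 × 3.030e-09 m)
Δp_min = 1.740e-26 kg·m/s

The more precisely we measure position, the greater the momentum disturbance.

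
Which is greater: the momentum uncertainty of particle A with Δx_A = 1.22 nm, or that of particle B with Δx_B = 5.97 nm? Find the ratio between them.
Particle A has the larger minimum momentum uncertainty, by a factor of 4.89.

For each particle, the minimum momentum uncertainty is Δp_min = ℏ/(2Δx):

Particle A: Δp_A = ℏ/(2×1.220e-09 m) = 4.322e-26 kg·m/s
Particle B: Δp_B = ℏ/(2×5.970e-09 m) = 8.832e-27 kg·m/s

Ratio: Δp_A/Δp_B = 4.89

Since Δp_min ∝ 1/Δx, the particle with smaller position uncertainty (A) has larger momentum uncertainty.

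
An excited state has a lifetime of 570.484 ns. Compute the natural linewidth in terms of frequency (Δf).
139.491 kHz

Using the energy-time uncertainty principle and E = hf:
ΔEΔt ≥ ℏ/2
hΔf·Δt ≥ ℏ/2

The minimum frequency uncertainty is:
Δf = ℏ/(2hτ) = 1/(4πτ)
Δf = 1/(4π × 5.705e-07 s)
Δf = 1.395e+05 Hz = 139.491 kHz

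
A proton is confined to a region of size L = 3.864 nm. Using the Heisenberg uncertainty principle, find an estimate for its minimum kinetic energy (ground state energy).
347.440 neV

Using the uncertainty principle to estimate ground state energy:

1. The position uncertainty is approximately the confinement size:
   Δx ≈ L = 3.864e-09 m

2. From ΔxΔp ≥ ℏ/2, the minimum momentum uncertainty is:
   Δp ≈ ℏ/(2L) = 1.365e-26 kg·m/s

3. The kinetic energy is approximately:
   KE ≈ (Δp)²/(2m) = (1.365e-26)²/(2 × 1.673e-27 kg)
   KE ≈ 5.567e-26 J = 347.440 neV

This is an order-of-magnitude estimate of the ground state energy.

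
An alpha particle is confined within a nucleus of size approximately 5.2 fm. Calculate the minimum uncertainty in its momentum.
1.014 × 10^-20 kg·m/s

Using the Heisenberg uncertainty principle:
ΔxΔp ≥ ℏ/2

With Δx ≈ L = 5.200e-15 m (the confinement size):
Δp_min = ℏ/(2Δx)
Δp_min = (1.055e-34 J·s) / (2 × 5.200e-15 m)
Δp_min = 1.014e-20 kg·m/s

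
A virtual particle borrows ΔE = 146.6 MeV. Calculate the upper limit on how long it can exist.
2.245 ys

Using the energy-time uncertainty principle:
ΔEΔt ≥ ℏ/2

For a virtual particle borrowing energy ΔE, the maximum lifetime is:
Δt_max = ℏ/(2ΔE)

Converting energy:
ΔE = 146.6 MeV = 2.349e-11 J

Δt_max = (1.055e-34 J·s) / (2 × 2.349e-11 J)
Δt_max = 2.245e-24 s = 2.245 ys

Virtual particles with higher borrowed energy exist for shorter times.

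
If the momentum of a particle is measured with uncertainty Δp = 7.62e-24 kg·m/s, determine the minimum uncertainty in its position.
6.920 pm

Using the Heisenberg uncertainty principle:
ΔxΔp ≥ ℏ/2

The minimum uncertainty in position is:
Δx_min = ℏ/(2Δp)
Δx_min = (1.055e-34 J·s) / (2 × 7.620e-24 kg·m/s)
Δx_min = 6.920e-12 m = 6.920 pm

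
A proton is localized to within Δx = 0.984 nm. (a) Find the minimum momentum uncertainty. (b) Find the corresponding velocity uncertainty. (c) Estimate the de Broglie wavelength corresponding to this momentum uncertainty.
(a) Δp_min = 5.359 × 10^-26 kg·m/s
(b) Δv_min = 32.037 m/s
(c) λ_dB = 12.365 nm

Step-by-step:

(a) From the uncertainty principle:
Δp_min = ℏ/(2Δx) = (1.055e-34 J·s)/(2 × 9.840e-10 m) = 5.359e-26 kg·m/s

(b) The velocity uncertainty:
Δv = Δp/m = (5.359e-26 kg·m/s)/(1.673e-27 kg) = 3.204e+01 m/s = 32.037 m/s

(c) The de Broglie wavelength for this momentum:
λ = h/p = (6.626e-34 J·s)/(5.359e-26 kg·m/s) = 1.237e-08 m = 12.365 nm

Note: The de Broglie wavelength is comparable to the localization size, as expected from wave-particle duality.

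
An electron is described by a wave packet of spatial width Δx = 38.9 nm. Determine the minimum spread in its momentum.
1.355 × 10^-27 kg·m/s

For a wave packet, the spatial width Δx and momentum spread Δp are related by the uncertainty principle:
ΔxΔp ≥ ℏ/2

The minimum momentum spread is:
Δp_min = ℏ/(2Δx)
Δp_min = (1.055e-34 J·s) / (2 × 3.890e-08 m)
Δp_min = 1.355e-27 kg·m/s

A wave packet cannot have both a well-defined position and well-defined momentum.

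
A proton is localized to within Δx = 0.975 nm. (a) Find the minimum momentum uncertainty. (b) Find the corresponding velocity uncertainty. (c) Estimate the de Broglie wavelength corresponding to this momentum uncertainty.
(a) Δp_min = 5.408 × 10^-26 kg·m/s
(b) Δv_min = 32.333 m/s
(c) λ_dB = 12.252 nm

Step-by-step:

(a) From the uncertainty principle:
Δp_min = ℏ/(2Δx) = (1.055e-34 J·s)/(2 × 9.750e-10 m) = 5.408e-26 kg·m/s

(b) The velocity uncertainty:
Δv = Δp/m = (5.408e-26 kg·m/s)/(1.673e-27 kg) = 3.233e+01 m/s = 32.333 m/s

(c) The de Broglie wavelength for this momentum:
λ = h/p = (6.626e-34 J·s)/(5.408e-26 kg·m/s) = 1.225e-08 m = 12.252 nm

Note: The de Broglie wavelength is comparable to the localization size, as expected from wave-particle duality.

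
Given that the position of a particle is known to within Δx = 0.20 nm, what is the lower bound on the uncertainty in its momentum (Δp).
2.636 × 10^-25 kg·m/s

Using the Heisenberg uncertainty principle:
ΔxΔp ≥ ℏ/2

The minimum uncertainty in momentum is:
Δp_min = ℏ/(2Δx)
Δp_min = (1.055e-34 J·s) / (2 × 2.000e-10 m)
Δp_min = 2.636e-25 kg·m/s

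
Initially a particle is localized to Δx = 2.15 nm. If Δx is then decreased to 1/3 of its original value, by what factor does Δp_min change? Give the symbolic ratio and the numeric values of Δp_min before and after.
Original Δp_min = 2.452 × 10^-26 kg·m/s; new Δp'_min = 7.357 × 10^-26 kg·m/s; ratio Δp'_min/Δp_min = 3.

From the uncertainty principle ΔxΔp ≥ ℏ/2, the minimum momentum uncertainty is Δp_min = ℏ/(2Δx).

Original (Δx = 2.15 nm = 2.150e-09 m):
Δp_min = (1.055e-34 J·s)/(2 × 2.150e-09 m) = 2.452e-26 kg·m/s

When Δx → (1/3)Δx:
Δp'_min = ℏ/(2 × (1/3)Δx) = 3 × ℏ/(2Δx) = 3 × Δp_min
Δp'_min = 3 × 2.452e-26 kg·m/s = 7.357e-26 kg·m/s

Since Δp_min ∝ 1/Δx, when Δx is decreased to 1/3 of its original value, Δp_min increases to 3 times its original value.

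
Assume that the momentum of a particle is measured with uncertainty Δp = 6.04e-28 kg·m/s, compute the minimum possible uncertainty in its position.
87.299 nm

Using the Heisenberg uncertainty principle:
ΔxΔp ≥ ℏ/2

The minimum uncertainty in position is:
Δx_min = ℏ/(2Δp)
Δx_min = (1.055e-34 J·s) / (2 × 6.040e-28 kg·m/s)
Δx_min = 8.730e-08 m = 87.299 nm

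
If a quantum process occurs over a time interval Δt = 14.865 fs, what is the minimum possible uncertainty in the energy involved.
22.140 meV

Using the energy-time uncertainty principle:
ΔEΔt ≥ ℏ/2

The minimum uncertainty in energy is:
ΔE_min = ℏ/(2Δt)
ΔE_min = (1.055e-34 J·s) / (2 × 1.487e-14 s)
ΔE_min = 3.547e-21 J = 22.140 meV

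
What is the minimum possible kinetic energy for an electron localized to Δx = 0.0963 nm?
1.027 eV

Localizing a particle requires giving it sufficient momentum uncertainty:

1. From uncertainty principle: Δp ≥ ℏ/(2Δx)
   Δp_min = (1.055e-34 J·s) / (2 × 9.630e-11 m)
   Δp_min = 5.475e-25 kg·m/s

2. This momentum uncertainty corresponds to kinetic energy:
   KE ≈ (Δp)²/(2m) = (5.475e-25)²/(2 × 9.109e-31 kg)
   KE = 1.646e-19 J = 1.027 eV

Tighter localization requires more energy.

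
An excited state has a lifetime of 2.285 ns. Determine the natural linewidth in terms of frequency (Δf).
34.826 MHz

Using the energy-time uncertainty principle and E = hf:
ΔEΔt ≥ ℏ/2
hΔf·Δt ≥ ℏ/2

The minimum frequency uncertainty is:
Δf = ℏ/(2hτ) = 1/(4πτ)
Δf = 1/(4π × 2.285e-09 s)
Δf = 3.483e+07 Hz = 34.826 MHz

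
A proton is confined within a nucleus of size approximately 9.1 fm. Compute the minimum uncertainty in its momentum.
5.794 × 10^-21 kg·m/s

Using the Heisenberg uncertainty principle:
ΔxΔp ≥ ℏ/2

With Δx ≈ L = 9.100e-15 m (the confinement size):
Δp_min = ℏ/(2Δx)
Δp_min = (1.055e-34 J·s) / (2 × 9.100e-15 m)
Δp_min = 5.794e-21 kg·m/s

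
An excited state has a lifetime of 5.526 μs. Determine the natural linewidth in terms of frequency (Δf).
14.401 kHz

Using the energy-time uncertainty principle and E = hf:
ΔEΔt ≥ ℏ/2
hΔf·Δt ≥ ℏ/2

The minimum frequency uncertainty is:
Δf = ℏ/(2hτ) = 1/(4πτ)
Δf = 1/(4π × 5.526e-06 s)
Δf = 1.440e+04 Hz = 14.401 kHz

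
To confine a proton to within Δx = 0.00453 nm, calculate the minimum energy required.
252.789 meV

Localizing a particle requires giving it sufficient momentum uncertainty:

1. From uncertainty principle: Δp ≥ ℏ/(2Δx)
   Δp_min = (1.055e-34 J·s) / (2 × 4.530e-12 m)
   Δp_min = 1.164e-23 kg·m/s

2. This momentum uncertainty corresponds to kinetic energy:
   KE ≈ (Δp)²/(2m) = (1.164e-23)²/(2 × 1.673e-27 kg)
   KE = 4.050e-20 J = 252.789 meV

Tighter localization requires more energy.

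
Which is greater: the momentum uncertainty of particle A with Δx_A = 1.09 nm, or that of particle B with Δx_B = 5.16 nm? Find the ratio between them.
Particle A has the larger minimum momentum uncertainty, by a factor of 4.73.

For each particle, the minimum momentum uncertainty is Δp_min = ℏ/(2Δx):

Particle A: Δp_A = ℏ/(2×1.090e-09 m) = 4.837e-26 kg·m/s
Particle B: Δp_B = ℏ/(2×5.160e-09 m) = 1.022e-26 kg·m/s

Ratio: Δp_A/Δp_B = 4.73

Since Δp_min ∝ 1/Δx, the particle with smaller position uncertainty (A) has larger momentum uncertainty.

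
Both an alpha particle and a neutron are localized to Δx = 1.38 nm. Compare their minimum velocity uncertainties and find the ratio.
The neutron has the larger minimum velocity uncertainty, by a ratio of 4.0.

For both particles, Δp_min = ℏ/(2Δx) = 3.821e-26 kg·m/s (same for both).

The velocity uncertainty is Δv = Δp/m:
- alpha particle: Δv = 3.821e-26 / 6.645e-27 = 5.750e+00 m/s = 5.750 m/s
- neutron: Δv = 3.821e-26 / 1.675e-27 = 2.281e+01 m/s = 22.812 m/s

Ratio: 2.281e+01 / 5.750e+00 = 4.0

The lighter particle has larger velocity uncertainty because Δv ∝ 1/m.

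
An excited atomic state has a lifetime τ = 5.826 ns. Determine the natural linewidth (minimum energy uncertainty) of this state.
56.489 neV

Using the energy-time uncertainty principle:
ΔEΔt ≥ ℏ/2

The lifetime τ represents the time uncertainty Δt.
The natural linewidth (minimum energy uncertainty) is:

ΔE = ℏ/(2τ)
ΔE = (1.055e-34 J·s) / (2 × 5.826e-09 s)
ΔE = 9.051e-27 J = 56.489 neV

This natural linewidth limits the precision of spectroscopic measurements.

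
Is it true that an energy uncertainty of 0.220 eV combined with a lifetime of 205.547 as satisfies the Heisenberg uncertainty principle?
No, it violates the uncertainty relation.

Calculate the product ΔEΔt:
ΔE = 0.220 eV = 3.525e-20 J
ΔEΔt = (3.525e-20 J) × (2.055e-16 s)
ΔEΔt = 7.245e-36 J·s

Compare to the minimum allowed value ℏ/2:
ℏ/2 = 5.273e-35 J·s

Since ΔEΔt = 7.245e-36 J·s < 5.273e-35 J·s = ℏ/2,
this violates the uncertainty relation.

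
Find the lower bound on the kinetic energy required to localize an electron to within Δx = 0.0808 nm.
1.459 eV

Localizing a particle requires giving it sufficient momentum uncertainty:

1. From uncertainty principle: Δp ≥ ℏ/(2Δx)
   Δp_min = (1.055e-34 J·s) / (2 × 8.080e-11 m)
   Δp_min = 6.526e-25 kg·m/s

2. This momentum uncertainty corresponds to kinetic energy:
   KE ≈ (Δp)²/(2m) = (6.526e-25)²/(2 × 9.109e-31 kg)
   KE = 2.337e-19 J = 1.459 eV

Tighter localization requires more energy.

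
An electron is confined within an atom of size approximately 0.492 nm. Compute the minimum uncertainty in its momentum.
1.072 × 10^-25 kg·m/s

Using the Heisenberg uncertainty principle:
ΔxΔp ≥ ℏ/2

With Δx ≈ L = 4.920e-10 m (the confinement size):
Δp_min = ℏ/(2Δx)
Δp_min = (1.055e-34 J·s) / (2 × 4.920e-10 m)
Δp_min = 1.072e-25 kg·m/s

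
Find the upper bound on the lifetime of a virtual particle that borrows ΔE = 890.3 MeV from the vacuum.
3.697 × 10^-25 s

Using the energy-time uncertainty principle:
ΔEΔt ≥ ℏ/2

For a virtual particle borrowing energy ΔE, the maximum lifetime is:
Δt_max = ℏ/(2ΔE)

Converting energy:
ΔE = 890.3 MeV = 1.426e-10 J

Δt_max = (1.055e-34 J·s) / (2 × 1.426e-10 J)
Δt_max = 3.697e-25 s = 3.697 × 10^-25 s

Virtual particles with higher borrowed energy exist for shorter times.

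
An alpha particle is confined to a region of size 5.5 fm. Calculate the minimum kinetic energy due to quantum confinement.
43.167 keV

Using the uncertainty principle:

1. Position uncertainty: Δx ≈ 5.500e-15 m
2. Minimum momentum uncertainty: Δp = ℏ/(2Δx) = 9.587e-21 kg·m/s
3. Minimum kinetic energy:
   KE = (Δp)²/(2m) = (9.587e-21)²/(2 × 6.645e-27 kg)
   KE = 6.916e-15 J = 43.167 keV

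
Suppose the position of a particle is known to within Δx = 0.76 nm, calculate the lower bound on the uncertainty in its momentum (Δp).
6.938 × 10^-26 kg·m/s

Using the Heisenberg uncertainty principle:
ΔxΔp ≥ ℏ/2

The minimum uncertainty in momentum is:
Δp_min = ℏ/(2Δx)
Δp_min = (1.055e-34 J·s) / (2 × 7.600e-10 m)
Δp_min = 6.938e-26 kg·m/s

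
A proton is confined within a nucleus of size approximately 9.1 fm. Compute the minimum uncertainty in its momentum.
5.794 × 10^-21 kg·m/s

Using the Heisenberg uncertainty principle:
ΔxΔp ≥ ℏ/2

With Δx ≈ L = 9.100e-15 m (the confinement size):
Δp_min = ℏ/(2Δx)
Δp_min = (1.055e-34 J·s) / (2 × 9.100e-15 m)
Δp_min = 5.794e-21 kg·m/s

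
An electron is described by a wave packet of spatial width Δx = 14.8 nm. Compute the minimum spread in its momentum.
3.563 × 10^-27 kg·m/s

For a wave packet, the spatial width Δx and momentum spread Δp are related by the uncertainty principle:
ΔxΔp ≥ ℏ/2

The minimum momentum spread is:
Δp_min = ℏ/(2Δx)
Δp_min = (1.055e-34 J·s) / (2 × 1.480e-08 m)
Δp_min = 3.563e-27 kg·m/s

A wave packet cannot have both a well-defined position and well-defined momentum.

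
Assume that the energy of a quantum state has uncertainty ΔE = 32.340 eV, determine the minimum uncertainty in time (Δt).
10.176 as

Using the energy-time uncertainty principle:
ΔEΔt ≥ ℏ/2

The minimum uncertainty in time is:
Δt_min = ℏ/(2ΔE)
Δt_min = (1.055e-34 J·s) / (2 × 5.181e-18 J)
Δt_min = 1.018e-17 s = 10.176 as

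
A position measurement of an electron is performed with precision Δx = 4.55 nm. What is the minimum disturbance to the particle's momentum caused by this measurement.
1.159 × 10^-26 kg·m/s

The uncertainty principle implies that measuring position disturbs momentum:
ΔxΔp ≥ ℏ/2

When we measure position with precision Δx, we necessarily introduce a momentum uncertainty:
Δp ≥ ℏ/(2Δx)
Δp_min = (1.055e-34 J·s) / (2 × 4.550e-09 m)
Δp_min = 1.159e-26 kg·m/s

The more precisely we measure position, the greater the momentum disturbance.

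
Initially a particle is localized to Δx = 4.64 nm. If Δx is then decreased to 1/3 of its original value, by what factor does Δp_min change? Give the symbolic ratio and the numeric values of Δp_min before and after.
Original Δp_min = 1.136 × 10^-26 kg·m/s; new Δp'_min = 3.409 × 10^-26 kg·m/s; ratio Δp'_min/Δp_min = 3.

From the uncertainty principle ΔxΔp ≥ ℏ/2, the minimum momentum uncertainty is Δp_min = ℏ/(2Δx).

Original (Δx = 4.64 nm = 4.640e-09 m):
Δp_min = (1.055e-34 J·s)/(2 × 4.640e-09 m) = 1.136e-26 kg·m/s

When Δx → (1/3)Δx:
Δp'_min = ℏ/(2 × (1/3)Δx) = 3 × ℏ/(2Δx) = 3 × Δp_min
Δp'_min = 3 × 1.136e-26 kg·m/s = 3.409e-26 kg·m/s

Since Δp_min ∝ 1/Δx, when Δx is decreased to 1/3 of its original value, Δp_min increases to 3 times its original value.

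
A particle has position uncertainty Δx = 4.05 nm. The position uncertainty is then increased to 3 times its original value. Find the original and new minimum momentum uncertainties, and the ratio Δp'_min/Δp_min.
Original Δp_min = 1.302 × 10^-26 kg·m/s; new Δp'_min = 4.340 × 10^-27 kg·m/s; ratio Δp'_min/Δp_min = 1/3.

From the uncertainty principle ΔxΔp ≥ ℏ/2, the minimum momentum uncertainty is Δp_min = ℏ/(2Δx).

Original (Δx = 4.05 nm = 4.050e-09 m):
Δp_min = (1.055e-34 J·s)/(2 × 4.050e-09 m) = 1.302e-26 kg·m/s

When Δx → 3Δx:
Δp'_min = ℏ/(2 × 3Δx) = (1/3) × ℏ/(2Δx) = (1/3) × Δp_min
Δp'_min = 1/3 × 1.302e-26 kg·m/s = 4.340e-27 kg·m/s

Since Δp_min ∝ 1/Δx, when Δx is increased to 3 times its original value, Δp_min decreases to 1/3 of its original value.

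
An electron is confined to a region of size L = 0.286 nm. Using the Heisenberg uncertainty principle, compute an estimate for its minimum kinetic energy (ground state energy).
116.448 meV

Using the uncertainty principle to estimate ground state energy:

1. The position uncertainty is approximately the confinement size:
   Δx ≈ L = 2.860e-10 m

2. From ΔxΔp ≥ ℏ/2, the minimum momentum uncertainty is:
   Δp ≈ ℏ/(2L) = 1.844e-25 kg·m/s

3. The kinetic energy is approximately:
   KE ≈ (Δp)²/(2m) = (1.844e-25)²/(2 × 9.109e-31 kg)
   KE ≈ 1.866e-20 J = 116.448 meV

This is an order-of-magnitude estimate of the ground state energy.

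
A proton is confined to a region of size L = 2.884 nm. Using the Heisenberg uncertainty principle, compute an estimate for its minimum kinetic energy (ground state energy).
623.683 neV

Using the uncertainty principle to estimate ground state energy:

1. The position uncertainty is approximately the confinement size:
   Δx ≈ L = 2.884e-09 m

2. From ΔxΔp ≥ ℏ/2, the minimum momentum uncertainty is:
   Δp ≈ ℏ/(2L) = 1.828e-26 kg·m/s

3. The kinetic energy is approximately:
   KE ≈ (Δp)²/(2m) = (1.828e-26)²/(2 × 1.673e-27 kg)
   KE ≈ 9.992e-26 J = 623.683 neV

This is an order-of-magnitude estimate of the ground state energy.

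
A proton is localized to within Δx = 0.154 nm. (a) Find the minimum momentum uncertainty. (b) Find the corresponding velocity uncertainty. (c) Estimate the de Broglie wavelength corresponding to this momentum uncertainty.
(a) Δp_min = 3.424 × 10^-25 kg·m/s
(b) Δv_min = 204.705 m/s
(c) λ_dB = 1.935 nm

Step-by-step:

(a) From the uncertainty principle:
Δp_min = ℏ/(2Δx) = (1.055e-34 J·s)/(2 × 1.540e-10 m) = 3.424e-25 kg·m/s

(b) The velocity uncertainty:
Δv = Δp/m = (3.424e-25 kg·m/s)/(1.673e-27 kg) = 2.047e+02 m/s = 204.705 m/s

(c) The de Broglie wavelength for this momentum:
λ = h/p = (6.626e-34 J·s)/(3.424e-25 kg·m/s) = 1.935e-09 m = 1.935 nm

Note: The de Broglie wavelength is comparable to the localization size, as expected from wave-particle duality.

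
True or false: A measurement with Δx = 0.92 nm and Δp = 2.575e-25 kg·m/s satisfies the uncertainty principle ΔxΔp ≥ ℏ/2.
Yes, it satisfies the uncertainty principle.

Calculate the product ΔxΔp:
ΔxΔp = (9.200e-10 m) × (2.575e-25 kg·m/s)
ΔxΔp = 2.369e-34 J·s

Compare to the minimum allowed value ℏ/2:
ℏ/2 = 5.273e-35 J·s

Since ΔxΔp = 2.369e-34 J·s ≥ 5.273e-35 J·s = ℏ/2,
the measurement satisfies the uncertainty principle.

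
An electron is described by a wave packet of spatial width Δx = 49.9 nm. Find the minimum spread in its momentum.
1.057 × 10^-27 kg·m/s

For a wave packet, the spatial width Δx and momentum spread Δp are related by the uncertainty principle:
ΔxΔp ≥ ℏ/2

The minimum momentum spread is:
Δp_min = ℏ/(2Δx)
Δp_min = (1.055e-34 J·s) / (2 × 4.990e-08 m)
Δp_min = 1.057e-27 kg·m/s

A wave packet cannot have both a well-defined position and well-defined momentum.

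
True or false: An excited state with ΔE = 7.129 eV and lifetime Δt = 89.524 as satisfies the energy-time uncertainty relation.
Yes, it satisfies the uncertainty relation.

Calculate the product ΔEΔt:
ΔE = 7.129 eV = 1.142e-18 J
ΔEΔt = (1.142e-18 J) × (8.952e-17 s)
ΔEΔt = 1.023e-34 J·s

Compare to the minimum allowed value ℏ/2:
ℏ/2 = 5.273e-35 J·s

Since ΔEΔt = 1.023e-34 J·s ≥ 5.273e-35 J·s = ℏ/2,
this satisfies the uncertainty relation.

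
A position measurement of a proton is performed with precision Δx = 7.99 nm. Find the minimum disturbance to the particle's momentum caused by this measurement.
6.599 × 10^-27 kg·m/s

The uncertainty principle implies that measuring position disturbs momentum:
ΔxΔp ≥ ℏ/2

When we measure position with precision Δx, we necessarily introduce a momentum uncertainty:
Δp ≥ ℏ/(2Δx)
Δp_min = (1.055e-34 J·s) / (2 × 7.990e-09 m)
Δp_min = 6.599e-27 kg·m/s

The more precisely we measure position, the greater the momentum disturbance.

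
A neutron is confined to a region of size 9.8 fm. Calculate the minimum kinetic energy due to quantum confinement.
53.939 keV

Using the uncertainty principle:

1. Position uncertainty: Δx ≈ 9.800e-15 m
2. Minimum momentum uncertainty: Δp = ℏ/(2Δx) = 5.380e-21 kg·m/s
3. Minimum kinetic energy:
   KE = (Δp)²/(2m) = (5.380e-21)²/(2 × 1.675e-27 kg)
   KE = 8.642e-15 J = 53.939 keV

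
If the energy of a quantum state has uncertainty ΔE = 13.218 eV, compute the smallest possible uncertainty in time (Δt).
24.898 as

Using the energy-time uncertainty principle:
ΔEΔt ≥ ℏ/2

The minimum uncertainty in time is:
Δt_min = ℏ/(2ΔE)
Δt_min = (1.055e-34 J·s) / (2 × 2.118e-18 J)
Δt_min = 2.490e-17 s = 24.898 as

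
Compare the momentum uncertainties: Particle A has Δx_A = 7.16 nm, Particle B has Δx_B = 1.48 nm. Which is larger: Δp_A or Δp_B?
Particle B has the larger minimum momentum uncertainty, by a factor of 4.84.

For each particle, the minimum momentum uncertainty is Δp_min = ℏ/(2Δx):

Particle A: Δp_A = ℏ/(2×7.160e-09 m) = 7.364e-27 kg·m/s
Particle B: Δp_B = ℏ/(2×1.480e-09 m) = 3.563e-26 kg·m/s

Ratio: Δp_B/Δp_A = 4.84

Since Δp_min ∝ 1/Δx, the particle with smaller position uncertainty (B) has larger momentum uncertainty.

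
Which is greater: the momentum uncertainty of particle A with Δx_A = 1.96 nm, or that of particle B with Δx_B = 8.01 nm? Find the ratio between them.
Particle A has the larger minimum momentum uncertainty, by a factor of 4.09.

For each particle, the minimum momentum uncertainty is Δp_min = ℏ/(2Δx):

Particle A: Δp_A = ℏ/(2×1.960e-09 m) = 2.690e-26 kg·m/s
Particle B: Δp_B = ℏ/(2×8.010e-09 m) = 6.583e-27 kg·m/s

Ratio: Δp_A/Δp_B = 4.09

Since Δp_min ∝ 1/Δx, the particle with smaller position uncertainty (A) has larger momentum uncertainty.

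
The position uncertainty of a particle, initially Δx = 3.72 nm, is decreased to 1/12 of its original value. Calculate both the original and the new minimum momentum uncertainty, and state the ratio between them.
Original Δp_min = 1.417 × 10^-26 kg·m/s; new Δp'_min = 1.701 × 10^-25 kg·m/s; ratio Δp'_min/Δp_min = 12.

From the uncertainty principle ΔxΔp ≥ ℏ/2, the minimum momentum uncertainty is Δp_min = ℏ/(2Δx).

Original (Δx = 3.72 nm = 3.720e-09 m):
Δp_min = (1.055e-34 J·s)/(2 × 3.720e-09 m) = 1.417e-26 kg·m/s

When Δx → (1/12)Δx:
Δp'_min = ℏ/(2 × (1/12)Δx) = 12 × ℏ/(2Δx) = 12 × Δp_min
Δp'_min = 12 × 1.417e-26 kg·m/s = 1.701e-25 kg·m/s

Since Δp_min ∝ 1/Δx, when Δx is decreased to 1/12 of its original value, Δp_min increases to 12 times its original value.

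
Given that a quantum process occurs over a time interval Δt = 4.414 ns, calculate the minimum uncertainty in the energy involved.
74.560 neV

Using the energy-time uncertainty principle:
ΔEΔt ≥ ℏ/2

The minimum uncertainty in energy is:
ΔE_min = ℏ/(2Δt)
ΔE_min = (1.055e-34 J·s) / (2 × 4.414e-09 s)
ΔE_min = 1.195e-26 J = 74.560 neV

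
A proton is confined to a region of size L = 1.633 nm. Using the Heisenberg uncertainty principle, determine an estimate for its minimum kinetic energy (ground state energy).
1.945 μeV

Using the uncertainty principle to estimate ground state energy:

1. The position uncertainty is approximately the confinement size:
   Δx ≈ L = 1.633e-09 m

2. From ΔxΔp ≥ ℏ/2, the minimum momentum uncertainty is:
   Δp ≈ ℏ/(2L) = 3.229e-26 kg·m/s

3. The kinetic energy is approximately:
   KE ≈ (Δp)²/(2m) = (3.229e-26)²/(2 × 1.673e-27 kg)
   KE ≈ 3.117e-25 J = 1.945 μeV

This is an order-of-magnitude estimate of the ground state energy.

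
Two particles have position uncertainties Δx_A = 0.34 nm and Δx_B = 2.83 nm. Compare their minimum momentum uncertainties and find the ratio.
Particle A has the larger minimum momentum uncertainty, by a factor of 8.32.

For each particle, the minimum momentum uncertainty is Δp_min = ℏ/(2Δx):

Particle A: Δp_A = ℏ/(2×3.400e-10 m) = 1.551e-25 kg·m/s
Particle B: Δp_B = ℏ/(2×2.830e-09 m) = 1.863e-26 kg·m/s

Ratio: Δp_A/Δp_B = 8.32

Since Δp_min ∝ 1/Δx, the particle with smaller position uncertainty (A) has larger momentum uncertainty.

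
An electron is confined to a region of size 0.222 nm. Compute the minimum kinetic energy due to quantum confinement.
193.267 meV

Using the uncertainty principle:

1. Position uncertainty: Δx ≈ 2.220e-10 m
2. Minimum momentum uncertainty: Δp = ℏ/(2Δx) = 2.375e-25 kg·m/s
3. Minimum kinetic energy:
   KE = (Δp)²/(2m) = (2.375e-25)²/(2 × 9.109e-31 kg)
   KE = 3.096e-20 J = 193.267 meV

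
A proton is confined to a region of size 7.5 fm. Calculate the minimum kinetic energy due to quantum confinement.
92.221 keV

Using the uncertainty principle:

1. Position uncertainty: Δx ≈ 7.500e-15 m
2. Minimum momentum uncertainty: Δp = ℏ/(2Δx) = 7.030e-21 kg·m/s
3. Minimum kinetic energy:
   KE = (Δp)²/(2m) = (7.030e-21)²/(2 × 1.673e-27 kg)
   KE = 1.478e-14 J = 92.221 keV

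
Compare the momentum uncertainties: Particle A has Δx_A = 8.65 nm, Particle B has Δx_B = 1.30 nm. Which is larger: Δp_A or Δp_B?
Particle B has the larger minimum momentum uncertainty, by a factor of 6.65.

For each particle, the minimum momentum uncertainty is Δp_min = ℏ/(2Δx):

Particle A: Δp_A = ℏ/(2×8.650e-09 m) = 6.096e-27 kg·m/s
Particle B: Δp_B = ℏ/(2×1.300e-09 m) = 4.056e-26 kg·m/s

Ratio: Δp_B/Δp_A = 6.65

Since Δp_min ∝ 1/Δx, the particle with smaller position uncertainty (B) has larger momentum uncertainty.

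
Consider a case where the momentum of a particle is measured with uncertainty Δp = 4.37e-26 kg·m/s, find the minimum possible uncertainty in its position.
1.207 nm

Using the Heisenberg uncertainty principle:
ΔxΔp ≥ ℏ/2

The minimum uncertainty in position is:
Δx_min = ℏ/(2Δp)
Δx_min = (1.055e-34 J·s) / (2 × 4.370e-26 kg·m/s)
Δx_min = 1.207e-09 m = 1.207 nm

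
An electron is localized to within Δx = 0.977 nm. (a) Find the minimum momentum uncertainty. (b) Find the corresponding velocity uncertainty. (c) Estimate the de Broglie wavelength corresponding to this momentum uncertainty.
(a) Δp_min = 5.397 × 10^-26 kg·m/s
(b) Δv_min = 59.246 km/s
(c) λ_dB = 12.277 nm

Step-by-step:

(a) From the uncertainty principle:
Δp_min = ℏ/(2Δx) = (1.055e-34 J·s)/(2 × 9.770e-10 m) = 5.397e-26 kg·m/s

(b) The velocity uncertainty:
Δv = Δp/m = (5.397e-26 kg·m/s)/(9.109e-31 kg) = 5.925e+04 m/s = 59.246 km/s

(c) The de Broglie wavelength for this momentum:
λ = h/p = (6.626e-34 J·s)/(5.397e-26 kg·m/s) = 1.228e-08 m = 12.277 nm

Note: The de Broglie wavelength is comparable to the localization size, as expected from wave-particle duality.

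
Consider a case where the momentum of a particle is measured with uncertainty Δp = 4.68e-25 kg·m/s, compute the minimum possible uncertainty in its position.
112.668 pm

Using the Heisenberg uncertainty principle:
ΔxΔp ≥ ℏ/2

The minimum uncertainty in position is:
Δx_min = ℏ/(2Δp)
Δx_min = (1.055e-34 J·s) / (2 × 4.680e-25 kg·m/s)
Δx_min = 1.127e-10 m = 112.668 pm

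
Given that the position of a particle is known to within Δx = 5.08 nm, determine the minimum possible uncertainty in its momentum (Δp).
1.038 × 10^-26 kg·m/s

Using the Heisenberg uncertainty principle:
ΔxΔp ≥ ℏ/2

The minimum uncertainty in momentum is:
Δp_min = ℏ/(2Δx)
Δp_min = (1.055e-34 J·s) / (2 × 5.080e-09 m)
Δp_min = 1.038e-26 kg·m/s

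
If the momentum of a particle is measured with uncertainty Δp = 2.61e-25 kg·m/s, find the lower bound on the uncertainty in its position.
202.025 pm

Using the Heisenberg uncertainty principle:
ΔxΔp ≥ ℏ/2

The minimum uncertainty in position is:
Δx_min = ℏ/(2Δp)
Δx_min = (1.055e-34 J·s) / (2 × 2.610e-25 kg·m/s)
Δx_min = 2.020e-10 m = 202.025 pm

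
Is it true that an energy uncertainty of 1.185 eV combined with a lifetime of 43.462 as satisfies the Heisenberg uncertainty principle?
No, it violates the uncertainty relation.

Calculate the product ΔEΔt:
ΔE = 1.185 eV = 1.899e-19 J
ΔEΔt = (1.899e-19 J) × (4.346e-17 s)
ΔEΔt = 8.252e-36 J·s

Compare to the minimum allowed value ℏ/2:
ℏ/2 = 5.273e-35 J·s

Since ΔEΔt = 8.252e-36 J·s < 5.273e-35 J·s = ℏ/2,
this violates the uncertainty relation.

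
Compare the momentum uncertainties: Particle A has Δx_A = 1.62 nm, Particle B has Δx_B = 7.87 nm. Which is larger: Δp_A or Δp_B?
Particle A has the larger minimum momentum uncertainty, by a factor of 4.86.

For each particle, the minimum momentum uncertainty is Δp_min = ℏ/(2Δx):

Particle A: Δp_A = ℏ/(2×1.620e-09 m) = 3.255e-26 kg·m/s
Particle B: Δp_B = ℏ/(2×7.870e-09 m) = 6.700e-27 kg·m/s

Ratio: Δp_A/Δp_B = 4.86

Since Δp_min ∝ 1/Δx, the particle with smaller position uncertainty (A) has larger momentum uncertainty.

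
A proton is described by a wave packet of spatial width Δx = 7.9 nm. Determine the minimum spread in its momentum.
6.675 × 10^-27 kg·m/s

For a wave packet, the spatial width Δx and momentum spread Δp are related by the uncertainty principle:
ΔxΔp ≥ ℏ/2

The minimum momentum spread is:
Δp_min = ℏ/(2Δx)
Δp_min = (1.055e-34 J·s) / (2 × 7.900e-09 m)
Δp_min = 6.675e-27 kg·m/s

A wave packet cannot have both a well-defined position and well-defined momentum.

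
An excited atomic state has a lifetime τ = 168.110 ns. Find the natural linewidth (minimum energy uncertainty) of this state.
1.958 neV

Using the energy-time uncertainty principle:
ΔEΔt ≥ ℏ/2

The lifetime τ represents the time uncertainty Δt.
The natural linewidth (minimum energy uncertainty) is:

ΔE = ℏ/(2τ)
ΔE = (1.055e-34 J·s) / (2 × 1.681e-07 s)
ΔE = 3.137e-28 J = 1.958 neV

This natural linewidth limits the precision of spectroscopic measurements.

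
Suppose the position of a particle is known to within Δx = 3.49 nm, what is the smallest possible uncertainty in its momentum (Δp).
1.511 × 10^-26 kg·m/s

Using the Heisenberg uncertainty principle:
ΔxΔp ≥ ℏ/2

The minimum uncertainty in momentum is:
Δp_min = ℏ/(2Δx)
Δp_min = (1.055e-34 J·s) / (2 × 3.490e-09 m)
Δp_min = 1.511e-26 kg·m/s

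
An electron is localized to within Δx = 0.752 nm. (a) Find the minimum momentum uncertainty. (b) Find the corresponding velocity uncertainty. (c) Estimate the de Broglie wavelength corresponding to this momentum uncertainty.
(a) Δp_min = 7.012 × 10^-26 kg·m/s
(b) Δv_min = 76.973 km/s
(c) λ_dB = 9.450 nm

Step-by-step:

(a) From the uncertainty principle:
Δp_min = ℏ/(2Δx) = (1.055e-34 J·s)/(2 × 7.520e-10 m) = 7.012e-26 kg·m/s

(b) The velocity uncertainty:
Δv = Δp/m = (7.012e-26 kg·m/s)/(9.109e-31 kg) = 7.697e+04 m/s = 76.973 km/s

(c) The de Broglie wavelength for this momentum:
λ = h/p = (6.626e-34 J·s)/(7.012e-26 kg·m/s) = 9.450e-09 m = 9.450 nm

Note: The de Broglie wavelength is comparable to the localization size, as expected from wave-particle duality.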